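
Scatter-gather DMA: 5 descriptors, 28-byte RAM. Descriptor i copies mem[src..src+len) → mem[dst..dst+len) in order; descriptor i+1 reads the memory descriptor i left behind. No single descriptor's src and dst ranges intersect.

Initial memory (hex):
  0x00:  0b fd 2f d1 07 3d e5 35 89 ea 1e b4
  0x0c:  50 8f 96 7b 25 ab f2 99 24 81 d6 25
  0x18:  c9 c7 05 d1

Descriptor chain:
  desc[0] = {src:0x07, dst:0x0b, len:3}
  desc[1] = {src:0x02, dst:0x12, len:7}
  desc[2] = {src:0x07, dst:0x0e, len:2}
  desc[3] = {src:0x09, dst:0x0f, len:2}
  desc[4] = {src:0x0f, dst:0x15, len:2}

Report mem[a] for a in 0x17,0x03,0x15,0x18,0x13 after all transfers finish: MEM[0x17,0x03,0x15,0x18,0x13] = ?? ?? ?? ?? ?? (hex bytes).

MEM[0x17,0x03,0x15,0x18,0x13] = 35 d1 ea 89 d1

  after D0: wrote 3B at 0x0b = 3589ea
  after D1: wrote 7B at 0x12 = 2fd1073de53589
  after D2: wrote 2B at 0x0e = 3589
  after D3: wrote 2B at 0x0f = ea1e
  after D4: wrote 2B at 0x15 = ea1e
query mem[0x17]=0x35, mem[0x03]=0xd1, mem[0x15]=0xea, mem[0x18]=0x89, mem[0x13]=0xd1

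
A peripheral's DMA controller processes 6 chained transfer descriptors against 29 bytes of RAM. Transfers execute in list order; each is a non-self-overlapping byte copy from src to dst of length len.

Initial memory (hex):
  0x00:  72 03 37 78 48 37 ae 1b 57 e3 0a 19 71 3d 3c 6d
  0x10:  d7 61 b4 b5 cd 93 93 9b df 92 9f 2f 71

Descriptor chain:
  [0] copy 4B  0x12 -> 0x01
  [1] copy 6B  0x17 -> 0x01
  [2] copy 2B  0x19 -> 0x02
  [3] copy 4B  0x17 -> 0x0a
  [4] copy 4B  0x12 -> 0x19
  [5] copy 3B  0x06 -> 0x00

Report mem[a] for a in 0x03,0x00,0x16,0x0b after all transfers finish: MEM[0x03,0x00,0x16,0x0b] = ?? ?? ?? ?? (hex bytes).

[0] 0x12->0x01 len=4 : b4 b5 cd 93
[1] 0x17->0x01 len=6 : 9b df 92 9f 2f 71
[2] 0x19->0x02 len=2 : 92 9f
[3] 0x17->0x0a len=4 : 9b df 92 9f
[4] 0x12->0x19 len=4 : b4 b5 cd 93
[5] 0x06->0x00 len=3 : 71 1b 57
query mem[0x03]=0x9f, mem[0x00]=0x71, mem[0x16]=0x93, mem[0x0b]=0xdf

MEM[0x03,0x00,0x16,0x0b] = 9f 71 93 df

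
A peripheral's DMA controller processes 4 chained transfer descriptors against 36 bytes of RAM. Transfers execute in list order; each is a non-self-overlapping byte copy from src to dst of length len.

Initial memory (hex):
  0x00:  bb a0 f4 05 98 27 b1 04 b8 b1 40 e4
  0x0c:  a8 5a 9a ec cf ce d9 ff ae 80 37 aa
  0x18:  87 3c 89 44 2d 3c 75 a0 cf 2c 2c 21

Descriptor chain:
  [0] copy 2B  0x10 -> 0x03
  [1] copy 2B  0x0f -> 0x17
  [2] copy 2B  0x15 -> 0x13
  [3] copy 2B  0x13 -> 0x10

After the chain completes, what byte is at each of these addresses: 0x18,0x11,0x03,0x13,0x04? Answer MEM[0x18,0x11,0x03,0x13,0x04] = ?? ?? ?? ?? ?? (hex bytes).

MEM[0x18,0x11,0x03,0x13,0x04] = cf 37 cf 80 ce

#0 dst[0x03+2] := {0xcf,0xce}
#1 dst[0x17+2] := {0xec,0xcf}
#2 dst[0x13+2] := {0x80,0x37}
#3 dst[0x10+2] := {0x80,0x37}
query mem[0x18]=0xcf, mem[0x11]=0x37, mem[0x03]=0xcf, mem[0x13]=0x80, mem[0x04]=0xce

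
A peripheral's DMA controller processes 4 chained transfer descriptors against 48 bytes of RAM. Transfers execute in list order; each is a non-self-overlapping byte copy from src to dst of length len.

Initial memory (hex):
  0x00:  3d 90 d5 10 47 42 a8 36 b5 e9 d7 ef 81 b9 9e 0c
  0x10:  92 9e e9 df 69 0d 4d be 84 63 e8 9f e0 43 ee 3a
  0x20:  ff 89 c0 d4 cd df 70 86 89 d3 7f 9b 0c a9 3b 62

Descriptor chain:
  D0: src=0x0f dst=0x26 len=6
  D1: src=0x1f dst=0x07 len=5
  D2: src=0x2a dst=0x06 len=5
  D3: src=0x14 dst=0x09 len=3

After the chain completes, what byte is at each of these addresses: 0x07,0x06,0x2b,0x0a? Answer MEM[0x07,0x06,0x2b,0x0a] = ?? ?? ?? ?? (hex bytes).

MEM[0x07,0x06,0x2b,0x0a] = 69 df 69 0d

D0: mem[0x26..0x2b] <- [0c 92 9e e9 df 69]
D1: mem[0x07..0x0b] <- [3a ff 89 c0 d4]
D2: mem[0x06..0x0a] <- [df 69 0c a9 3b]
D3: mem[0x09..0x0b] <- [69 0d 4d]
query mem[0x07]=0x69, mem[0x06]=0xdf, mem[0x2b]=0x69, mem[0x0a]=0x0d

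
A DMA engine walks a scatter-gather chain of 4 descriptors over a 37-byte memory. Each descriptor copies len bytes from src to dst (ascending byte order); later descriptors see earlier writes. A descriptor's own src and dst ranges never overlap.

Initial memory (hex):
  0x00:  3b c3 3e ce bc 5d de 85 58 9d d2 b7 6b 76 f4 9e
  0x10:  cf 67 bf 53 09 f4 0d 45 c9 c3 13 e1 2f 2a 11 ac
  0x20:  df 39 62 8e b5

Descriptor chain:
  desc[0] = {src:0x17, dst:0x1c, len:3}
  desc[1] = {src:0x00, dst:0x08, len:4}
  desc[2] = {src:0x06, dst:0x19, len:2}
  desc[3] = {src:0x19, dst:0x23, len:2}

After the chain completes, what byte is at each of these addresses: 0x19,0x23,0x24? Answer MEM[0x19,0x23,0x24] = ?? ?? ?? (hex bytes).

MEM[0x19,0x23,0x24] = de de 85

[0] 0x17->0x1c len=3 : 45 c9 c3
[1] 0x00->0x08 len=4 : 3b c3 3e ce
[2] 0x06->0x19 len=2 : de 85
[3] 0x19->0x23 len=2 : de 85
query mem[0x19]=0xde, mem[0x23]=0xde, mem[0x24]=0x85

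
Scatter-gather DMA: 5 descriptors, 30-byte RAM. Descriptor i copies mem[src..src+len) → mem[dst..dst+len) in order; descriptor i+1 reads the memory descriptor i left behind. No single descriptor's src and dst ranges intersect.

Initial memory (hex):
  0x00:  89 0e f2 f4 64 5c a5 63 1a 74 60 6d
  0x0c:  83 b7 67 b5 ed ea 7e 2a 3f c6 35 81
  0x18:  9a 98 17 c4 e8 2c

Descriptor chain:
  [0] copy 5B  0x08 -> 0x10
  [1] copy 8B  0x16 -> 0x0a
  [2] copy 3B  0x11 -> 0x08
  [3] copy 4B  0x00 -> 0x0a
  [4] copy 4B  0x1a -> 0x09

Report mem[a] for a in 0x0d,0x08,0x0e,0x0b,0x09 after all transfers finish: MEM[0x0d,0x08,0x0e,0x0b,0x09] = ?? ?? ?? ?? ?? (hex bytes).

D0: mem[0x10..0x14] <- [1a 74 60 6d 83]
D1: mem[0x0a..0x11] <- [35 81 9a 98 17 c4 e8 2c]
D2: mem[0x08..0x0a] <- [2c 60 6d]
D3: mem[0x0a..0x0d] <- [89 0e f2 f4]
D4: mem[0x09..0x0c] <- [17 c4 e8 2c]
query mem[0x0d]=0xf4, mem[0x08]=0x2c, mem[0x0e]=0x17, mem[0x0b]=0xe8, mem[0x09]=0x17

MEM[0x0d,0x08,0x0e,0x0b,0x09] = f4 2c 17 e8 17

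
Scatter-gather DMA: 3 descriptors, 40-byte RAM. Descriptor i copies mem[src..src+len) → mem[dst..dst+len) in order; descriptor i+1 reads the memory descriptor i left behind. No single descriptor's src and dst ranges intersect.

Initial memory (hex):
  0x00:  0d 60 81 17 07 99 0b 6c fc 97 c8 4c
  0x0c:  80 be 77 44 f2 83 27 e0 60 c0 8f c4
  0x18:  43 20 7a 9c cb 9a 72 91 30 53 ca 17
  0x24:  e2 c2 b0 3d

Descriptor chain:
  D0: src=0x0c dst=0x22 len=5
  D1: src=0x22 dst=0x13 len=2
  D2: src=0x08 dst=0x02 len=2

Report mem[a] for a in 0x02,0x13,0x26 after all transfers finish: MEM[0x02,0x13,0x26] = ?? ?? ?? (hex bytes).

D0: mem[0x22..0x26] <- [80 be 77 44 f2]
D1: mem[0x13..0x14] <- [80 be]
D2: mem[0x02..0x03] <- [fc 97]
query mem[0x02]=0xfc, mem[0x13]=0x80, mem[0x26]=0xf2

MEM[0x02,0x13,0x26] = fc 80 f2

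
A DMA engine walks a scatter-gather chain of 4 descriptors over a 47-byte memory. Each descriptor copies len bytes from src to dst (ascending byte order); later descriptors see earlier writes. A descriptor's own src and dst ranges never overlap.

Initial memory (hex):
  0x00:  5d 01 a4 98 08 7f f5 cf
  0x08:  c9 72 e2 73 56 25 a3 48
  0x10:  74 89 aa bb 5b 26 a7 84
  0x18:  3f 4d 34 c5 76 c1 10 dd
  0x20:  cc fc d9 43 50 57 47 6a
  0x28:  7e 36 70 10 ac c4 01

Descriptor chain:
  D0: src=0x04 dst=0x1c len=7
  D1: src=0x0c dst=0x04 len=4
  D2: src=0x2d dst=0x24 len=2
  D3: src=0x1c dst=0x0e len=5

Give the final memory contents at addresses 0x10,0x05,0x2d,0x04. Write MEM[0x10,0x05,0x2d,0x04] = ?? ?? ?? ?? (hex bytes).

#0 dst[0x1c+7] := {0x08,0x7f,0xf5,0xcf,0xc9,0x72,0xe2}
#1 dst[0x04+4] := {0x56,0x25,0xa3,0x48}
#2 dst[0x24+2] := {0xc4,0x01}
#3 dst[0x0e+5] := {0x08,0x7f,0xf5,0xcf,0xc9}
query mem[0x10]=0xf5, mem[0x05]=0x25, mem[0x2d]=0xc4, mem[0x04]=0x56

MEM[0x10,0x05,0x2d,0x04] = f5 25 c4 56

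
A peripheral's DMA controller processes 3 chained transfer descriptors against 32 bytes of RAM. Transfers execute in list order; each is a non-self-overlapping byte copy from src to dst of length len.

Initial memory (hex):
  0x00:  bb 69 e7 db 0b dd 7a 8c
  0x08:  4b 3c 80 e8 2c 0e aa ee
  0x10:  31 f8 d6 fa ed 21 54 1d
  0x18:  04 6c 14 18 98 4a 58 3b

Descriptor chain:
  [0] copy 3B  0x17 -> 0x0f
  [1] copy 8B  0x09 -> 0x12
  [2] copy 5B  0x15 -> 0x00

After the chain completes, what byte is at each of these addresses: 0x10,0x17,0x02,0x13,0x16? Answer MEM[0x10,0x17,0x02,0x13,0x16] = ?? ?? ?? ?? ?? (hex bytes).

MEM[0x10,0x17,0x02,0x13,0x16] = 04 aa aa 80 0e

#0 dst[0x0f+3] := {0x1d,0x04,0x6c}
#1 dst[0x12+8] := {0x3c,0x80,0xe8,0x2c,0x0e,0xaa,0x1d,0x04}
#2 dst[0x00+5] := {0x2c,0x0e,0xaa,0x1d,0x04}
query mem[0x10]=0x04, mem[0x17]=0xaa, mem[0x02]=0xaa, mem[0x13]=0x80, mem[0x16]=0x0e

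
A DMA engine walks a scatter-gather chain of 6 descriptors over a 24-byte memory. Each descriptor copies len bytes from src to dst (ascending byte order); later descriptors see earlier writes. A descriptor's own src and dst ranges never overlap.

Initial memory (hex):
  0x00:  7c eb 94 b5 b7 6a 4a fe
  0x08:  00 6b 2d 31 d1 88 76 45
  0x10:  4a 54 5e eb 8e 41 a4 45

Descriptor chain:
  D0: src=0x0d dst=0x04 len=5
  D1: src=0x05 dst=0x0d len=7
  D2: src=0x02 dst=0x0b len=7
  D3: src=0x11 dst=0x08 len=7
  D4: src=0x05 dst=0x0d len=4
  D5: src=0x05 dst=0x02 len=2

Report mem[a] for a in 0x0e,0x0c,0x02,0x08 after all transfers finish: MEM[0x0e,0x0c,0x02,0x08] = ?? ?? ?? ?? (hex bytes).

D0: mem[0x04..0x08] <- [88 76 45 4a 54]
D1: mem[0x0d..0x13] <- [76 45 4a 54 6b 2d 31]
D2: mem[0x0b..0x11] <- [94 b5 88 76 45 4a 54]
D3: mem[0x08..0x0e] <- [54 2d 31 8e 41 a4 45]
D4: mem[0x0d..0x10] <- [76 45 4a 54]
D5: mem[0x02..0x03] <- [76 45]
query mem[0x0e]=0x45, mem[0x0c]=0x41, mem[0x02]=0x76, mem[0x08]=0x54

MEM[0x0e,0x0c,0x02,0x08] = 45 41 76 54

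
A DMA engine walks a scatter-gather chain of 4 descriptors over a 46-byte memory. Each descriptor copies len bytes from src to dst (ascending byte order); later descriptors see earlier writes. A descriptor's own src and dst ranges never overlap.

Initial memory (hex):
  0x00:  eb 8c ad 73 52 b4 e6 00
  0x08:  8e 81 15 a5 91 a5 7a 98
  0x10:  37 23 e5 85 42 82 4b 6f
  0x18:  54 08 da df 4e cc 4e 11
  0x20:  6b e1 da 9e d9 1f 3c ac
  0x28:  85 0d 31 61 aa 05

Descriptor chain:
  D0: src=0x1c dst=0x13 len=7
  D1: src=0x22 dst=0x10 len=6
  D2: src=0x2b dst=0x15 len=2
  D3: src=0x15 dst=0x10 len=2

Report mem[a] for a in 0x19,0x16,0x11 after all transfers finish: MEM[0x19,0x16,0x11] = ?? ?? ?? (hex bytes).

  after D0: wrote 7B at 0x13 = 4ecc4e116be1da
  after D1: wrote 6B at 0x10 = da9ed91f3cac
  after D2: wrote 2B at 0x15 = 61aa
  after D3: wrote 2B at 0x10 = 61aa
query mem[0x19]=0xda, mem[0x16]=0xaa, mem[0x11]=0xaa

MEM[0x19,0x16,0x11] = da aa aa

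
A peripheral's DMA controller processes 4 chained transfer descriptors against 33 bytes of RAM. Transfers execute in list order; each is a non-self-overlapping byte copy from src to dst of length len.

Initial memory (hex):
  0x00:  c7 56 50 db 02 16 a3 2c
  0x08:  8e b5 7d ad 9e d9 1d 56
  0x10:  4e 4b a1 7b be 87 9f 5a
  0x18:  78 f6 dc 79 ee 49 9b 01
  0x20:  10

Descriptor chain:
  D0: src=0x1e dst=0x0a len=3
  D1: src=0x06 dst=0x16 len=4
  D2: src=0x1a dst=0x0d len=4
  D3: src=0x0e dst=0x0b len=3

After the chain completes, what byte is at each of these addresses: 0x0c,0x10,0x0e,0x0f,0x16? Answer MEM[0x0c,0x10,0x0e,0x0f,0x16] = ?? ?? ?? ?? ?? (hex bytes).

[0] 0x1e->0x0a len=3 : 9b 01 10
[1] 0x06->0x16 len=4 : a3 2c 8e b5
[2] 0x1a->0x0d len=4 : dc 79 ee 49
[3] 0x0e->0x0b len=3 : 79 ee 49
query mem[0x0c]=0xee, mem[0x10]=0x49, mem[0x0e]=0x79, mem[0x0f]=0xee, mem[0x16]=0xa3

MEM[0x0c,0x10,0x0e,0x0f,0x16] = ee 49 79 ee a3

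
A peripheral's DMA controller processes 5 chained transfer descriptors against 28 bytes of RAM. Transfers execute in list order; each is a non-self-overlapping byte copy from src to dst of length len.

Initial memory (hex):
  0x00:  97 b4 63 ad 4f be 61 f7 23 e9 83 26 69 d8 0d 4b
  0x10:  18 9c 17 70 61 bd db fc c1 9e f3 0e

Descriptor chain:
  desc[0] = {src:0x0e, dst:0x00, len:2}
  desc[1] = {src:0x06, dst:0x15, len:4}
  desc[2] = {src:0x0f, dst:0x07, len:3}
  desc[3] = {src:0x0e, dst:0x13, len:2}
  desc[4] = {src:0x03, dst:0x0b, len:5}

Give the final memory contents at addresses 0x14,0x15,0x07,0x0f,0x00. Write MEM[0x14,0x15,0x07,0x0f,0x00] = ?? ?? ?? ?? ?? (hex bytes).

MEM[0x14,0x15,0x07,0x0f,0x00] = 4b 61 4b 4b 0d

D0: mem[0x00..0x01] <- [0d 4b]
D1: mem[0x15..0x18] <- [61 f7 23 e9]
D2: mem[0x07..0x09] <- [4b 18 9c]
D3: mem[0x13..0x14] <- [0d 4b]
D4: mem[0x0b..0x0f] <- [ad 4f be 61 4b]
query mem[0x14]=0x4b, mem[0x15]=0x61, mem[0x07]=0x4b, mem[0x0f]=0x4b, mem[0x00]=0x0d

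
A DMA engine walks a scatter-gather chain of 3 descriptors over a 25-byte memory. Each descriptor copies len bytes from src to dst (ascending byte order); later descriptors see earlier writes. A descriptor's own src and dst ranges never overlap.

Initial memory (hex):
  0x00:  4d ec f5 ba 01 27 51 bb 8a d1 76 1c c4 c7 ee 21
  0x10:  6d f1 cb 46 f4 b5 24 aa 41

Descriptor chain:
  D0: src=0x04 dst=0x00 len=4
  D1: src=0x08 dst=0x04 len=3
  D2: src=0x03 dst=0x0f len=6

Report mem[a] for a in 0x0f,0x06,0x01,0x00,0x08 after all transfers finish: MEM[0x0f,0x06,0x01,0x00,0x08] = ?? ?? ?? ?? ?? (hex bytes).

MEM[0x0f,0x06,0x01,0x00,0x08] = bb 76 27 01 8a

[0] 0x04->0x00 len=4 : 01 27 51 bb
[1] 0x08->0x04 len=3 : 8a d1 76
[2] 0x03->0x0f len=6 : bb 8a d1 76 bb 8a
query mem[0x0f]=0xbb, mem[0x06]=0x76, mem[0x01]=0x27, mem[0x00]=0x01, mem[0x08]=0x8a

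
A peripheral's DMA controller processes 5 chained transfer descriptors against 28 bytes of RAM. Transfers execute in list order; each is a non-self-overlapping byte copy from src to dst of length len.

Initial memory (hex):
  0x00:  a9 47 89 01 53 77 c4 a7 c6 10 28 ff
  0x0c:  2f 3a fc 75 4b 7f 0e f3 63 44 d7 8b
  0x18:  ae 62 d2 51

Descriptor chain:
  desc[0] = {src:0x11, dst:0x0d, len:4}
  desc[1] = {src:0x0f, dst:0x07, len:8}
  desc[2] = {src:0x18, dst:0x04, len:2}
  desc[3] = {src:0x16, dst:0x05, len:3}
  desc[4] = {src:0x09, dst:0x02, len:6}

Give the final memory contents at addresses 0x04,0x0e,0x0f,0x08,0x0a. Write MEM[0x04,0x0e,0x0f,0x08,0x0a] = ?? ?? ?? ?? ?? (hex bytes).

[0] 0x11->0x0d len=4 : 7f 0e f3 63
[1] 0x0f->0x07 len=8 : f3 63 7f 0e f3 63 44 d7
[2] 0x18->0x04 len=2 : ae 62
[3] 0x16->0x05 len=3 : d7 8b ae
[4] 0x09->0x02 len=6 : 7f 0e f3 63 44 d7
query mem[0x04]=0xf3, mem[0x0e]=0xd7, mem[0x0f]=0xf3, mem[0x08]=0x63, mem[0x0a]=0x0e

MEM[0x04,0x0e,0x0f,0x08,0x0a] = f3 d7 f3 63 0e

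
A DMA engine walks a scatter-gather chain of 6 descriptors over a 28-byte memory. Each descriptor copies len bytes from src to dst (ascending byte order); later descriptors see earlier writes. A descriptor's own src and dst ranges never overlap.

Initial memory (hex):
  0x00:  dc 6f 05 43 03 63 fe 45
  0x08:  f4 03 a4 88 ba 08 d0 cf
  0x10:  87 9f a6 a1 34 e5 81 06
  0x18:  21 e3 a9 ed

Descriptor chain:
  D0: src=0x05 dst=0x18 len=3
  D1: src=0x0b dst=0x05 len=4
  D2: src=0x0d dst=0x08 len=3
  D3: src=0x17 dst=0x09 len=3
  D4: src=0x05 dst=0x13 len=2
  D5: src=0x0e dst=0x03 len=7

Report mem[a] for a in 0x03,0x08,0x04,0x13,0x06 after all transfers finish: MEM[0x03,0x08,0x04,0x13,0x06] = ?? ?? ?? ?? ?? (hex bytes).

MEM[0x03,0x08,0x04,0x13,0x06] = d0 88 cf 88 9f

  after D0: wrote 3B at 0x18 = 63fe45
  after D1: wrote 4B at 0x05 = 88ba08d0
  after D2: wrote 3B at 0x08 = 08d0cf
  after D3: wrote 3B at 0x09 = 0663fe
  after D4: wrote 2B at 0x13 = 88ba
  after D5: wrote 7B at 0x03 = d0cf879fa688ba
query mem[0x03]=0xd0, mem[0x08]=0x88, mem[0x04]=0xcf, mem[0x13]=0x88, mem[0x06]=0x9f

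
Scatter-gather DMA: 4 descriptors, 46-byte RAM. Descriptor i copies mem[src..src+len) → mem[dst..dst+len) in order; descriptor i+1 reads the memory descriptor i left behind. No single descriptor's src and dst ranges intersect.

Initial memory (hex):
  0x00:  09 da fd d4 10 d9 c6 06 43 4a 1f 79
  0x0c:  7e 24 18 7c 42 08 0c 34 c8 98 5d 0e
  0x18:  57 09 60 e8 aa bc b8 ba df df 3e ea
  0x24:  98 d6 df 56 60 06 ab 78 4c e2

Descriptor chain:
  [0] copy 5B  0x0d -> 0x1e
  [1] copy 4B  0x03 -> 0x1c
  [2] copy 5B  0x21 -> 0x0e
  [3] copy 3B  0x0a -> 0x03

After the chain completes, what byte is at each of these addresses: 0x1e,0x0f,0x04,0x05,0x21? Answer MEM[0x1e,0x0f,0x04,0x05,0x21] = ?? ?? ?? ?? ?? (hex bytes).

  after D0: wrote 5B at 0x1e = 24187c4208
  after D1: wrote 4B at 0x1c = d410d9c6
  after D2: wrote 5B at 0x0e = 4208ea98d6
  after D3: wrote 3B at 0x03 = 1f797e
query mem[0x1e]=0xd9, mem[0x0f]=0x08, mem[0x04]=0x79, mem[0x05]=0x7e, mem[0x21]=0x42

MEM[0x1e,0x0f,0x04,0x05,0x21] = d9 08 79 7e 42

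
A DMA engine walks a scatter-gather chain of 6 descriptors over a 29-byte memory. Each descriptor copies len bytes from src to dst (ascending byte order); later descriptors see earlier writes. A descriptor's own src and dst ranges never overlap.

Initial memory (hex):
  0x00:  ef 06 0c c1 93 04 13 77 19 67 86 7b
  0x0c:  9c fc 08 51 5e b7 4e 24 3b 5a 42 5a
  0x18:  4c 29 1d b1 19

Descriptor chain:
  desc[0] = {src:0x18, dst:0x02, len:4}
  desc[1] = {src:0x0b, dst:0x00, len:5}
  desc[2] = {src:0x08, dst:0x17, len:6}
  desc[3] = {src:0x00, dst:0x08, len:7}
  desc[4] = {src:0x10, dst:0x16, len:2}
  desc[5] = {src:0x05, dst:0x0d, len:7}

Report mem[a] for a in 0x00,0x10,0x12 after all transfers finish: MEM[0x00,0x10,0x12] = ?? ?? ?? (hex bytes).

#0 dst[0x02+4] := {0x4c,0x29,0x1d,0xb1}
#1 dst[0x00+5] := {0x7b,0x9c,0xfc,0x08,0x51}
#2 dst[0x17+6] := {0x19,0x67,0x86,0x7b,0x9c,0xfc}
#3 dst[0x08+7] := {0x7b,0x9c,0xfc,0x08,0x51,0xb1,0x13}
#4 dst[0x16+2] := {0x5e,0xb7}
#5 dst[0x0d+7] := {0xb1,0x13,0x77,0x7b,0x9c,0xfc,0x08}
query mem[0x00]=0x7b, mem[0x10]=0x7b, mem[0x12]=0xfc

MEM[0x00,0x10,0x12] = 7b 7b fc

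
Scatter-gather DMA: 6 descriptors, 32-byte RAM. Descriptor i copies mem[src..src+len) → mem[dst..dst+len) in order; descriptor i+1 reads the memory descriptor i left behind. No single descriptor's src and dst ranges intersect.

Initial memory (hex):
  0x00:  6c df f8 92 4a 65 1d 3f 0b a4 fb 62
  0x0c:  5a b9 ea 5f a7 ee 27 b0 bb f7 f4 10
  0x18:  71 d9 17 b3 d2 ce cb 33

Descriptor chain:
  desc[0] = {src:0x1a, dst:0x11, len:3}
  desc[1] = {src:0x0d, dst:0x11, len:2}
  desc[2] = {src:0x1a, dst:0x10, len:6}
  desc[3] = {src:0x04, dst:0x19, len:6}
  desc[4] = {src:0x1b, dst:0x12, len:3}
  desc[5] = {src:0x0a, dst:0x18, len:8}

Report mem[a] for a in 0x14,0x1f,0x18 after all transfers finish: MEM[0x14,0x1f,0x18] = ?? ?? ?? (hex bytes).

MEM[0x14,0x1f,0x18] = 0b b3 fb

  after D0: wrote 3B at 0x11 = 17b3d2
  after D1: wrote 2B at 0x11 = b9ea
  after D2: wrote 6B at 0x10 = 17b3d2cecb33
  after D3: wrote 6B at 0x19 = 4a651d3f0ba4
  after D4: wrote 3B at 0x12 = 1d3f0b
  after D5: wrote 8B at 0x18 = fb625ab9ea5f17b3
query mem[0x14]=0x0b, mem[0x1f]=0xb3, mem[0x18]=0xfb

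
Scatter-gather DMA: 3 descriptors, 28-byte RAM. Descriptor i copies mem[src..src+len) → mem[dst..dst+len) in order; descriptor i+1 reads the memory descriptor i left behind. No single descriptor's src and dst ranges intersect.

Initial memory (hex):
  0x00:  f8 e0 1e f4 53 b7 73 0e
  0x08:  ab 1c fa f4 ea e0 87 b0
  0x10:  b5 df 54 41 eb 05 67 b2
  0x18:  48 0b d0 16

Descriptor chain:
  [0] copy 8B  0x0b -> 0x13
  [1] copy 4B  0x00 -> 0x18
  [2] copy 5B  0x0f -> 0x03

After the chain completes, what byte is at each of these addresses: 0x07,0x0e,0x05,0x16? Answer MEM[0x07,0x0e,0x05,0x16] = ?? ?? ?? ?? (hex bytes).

  after D0: wrote 8B at 0x13 = f4eae087b0b5df54
  after D1: wrote 4B at 0x18 = f8e01ef4
  after D2: wrote 5B at 0x03 = b0b5df54f4
query mem[0x07]=0xf4, mem[0x0e]=0x87, mem[0x05]=0xdf, mem[0x16]=0x87

MEM[0x07,0x0e,0x05,0x16] = f4 87 df 87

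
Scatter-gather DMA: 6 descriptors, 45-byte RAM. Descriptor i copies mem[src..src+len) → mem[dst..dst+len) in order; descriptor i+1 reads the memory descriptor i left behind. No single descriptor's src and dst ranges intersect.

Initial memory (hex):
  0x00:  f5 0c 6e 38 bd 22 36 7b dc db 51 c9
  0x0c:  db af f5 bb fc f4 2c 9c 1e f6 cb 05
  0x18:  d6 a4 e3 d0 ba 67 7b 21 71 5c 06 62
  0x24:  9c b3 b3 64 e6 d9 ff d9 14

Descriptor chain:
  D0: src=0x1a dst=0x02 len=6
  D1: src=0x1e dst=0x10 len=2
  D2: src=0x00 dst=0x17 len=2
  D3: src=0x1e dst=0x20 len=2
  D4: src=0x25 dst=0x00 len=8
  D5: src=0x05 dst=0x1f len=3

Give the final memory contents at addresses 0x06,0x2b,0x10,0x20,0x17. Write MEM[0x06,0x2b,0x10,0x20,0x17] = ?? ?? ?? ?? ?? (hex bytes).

MEM[0x06,0x2b,0x10,0x20,0x17] = d9 d9 7b d9 f5

D0: mem[0x02..0x07] <- [e3 d0 ba 67 7b 21]
D1: mem[0x10..0x11] <- [7b 21]
D2: mem[0x17..0x18] <- [f5 0c]
D3: mem[0x20..0x21] <- [7b 21]
D4: mem[0x00..0x07] <- [b3 b3 64 e6 d9 ff d9 14]
D5: mem[0x1f..0x21] <- [ff d9 14]
query mem[0x06]=0xd9, mem[0x2b]=0xd9, mem[0x10]=0x7b, mem[0x20]=0xd9, mem[0x17]=0xf5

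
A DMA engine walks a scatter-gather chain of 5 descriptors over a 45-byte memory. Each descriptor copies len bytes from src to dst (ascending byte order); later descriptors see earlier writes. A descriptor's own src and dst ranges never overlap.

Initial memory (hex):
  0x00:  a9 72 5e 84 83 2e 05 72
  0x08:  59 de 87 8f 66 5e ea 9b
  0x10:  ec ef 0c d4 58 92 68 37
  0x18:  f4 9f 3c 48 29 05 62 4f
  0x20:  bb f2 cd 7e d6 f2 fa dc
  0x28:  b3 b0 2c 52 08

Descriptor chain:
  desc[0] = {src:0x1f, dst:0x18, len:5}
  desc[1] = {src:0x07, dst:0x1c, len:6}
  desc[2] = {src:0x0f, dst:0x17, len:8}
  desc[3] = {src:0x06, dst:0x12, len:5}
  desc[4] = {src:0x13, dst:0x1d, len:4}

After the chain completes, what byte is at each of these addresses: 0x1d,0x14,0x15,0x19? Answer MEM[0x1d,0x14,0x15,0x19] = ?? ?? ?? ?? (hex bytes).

#0 dst[0x18+5] := {0x4f,0xbb,0xf2,0xcd,0x7e}
#1 dst[0x1c+6] := {0x72,0x59,0xde,0x87,0x8f,0x66}
#2 dst[0x17+8] := {0x9b,0xec,0xef,0x0c,0xd4,0x58,0x92,0x68}
#3 dst[0x12+5] := {0x05,0x72,0x59,0xde,0x87}
#4 dst[0x1d+4] := {0x72,0x59,0xde,0x87}
query mem[0x1d]=0x72, mem[0x14]=0x59, mem[0x15]=0xde, mem[0x19]=0xef

MEM[0x1d,0x14,0x15,0x19] = 72 59 de ef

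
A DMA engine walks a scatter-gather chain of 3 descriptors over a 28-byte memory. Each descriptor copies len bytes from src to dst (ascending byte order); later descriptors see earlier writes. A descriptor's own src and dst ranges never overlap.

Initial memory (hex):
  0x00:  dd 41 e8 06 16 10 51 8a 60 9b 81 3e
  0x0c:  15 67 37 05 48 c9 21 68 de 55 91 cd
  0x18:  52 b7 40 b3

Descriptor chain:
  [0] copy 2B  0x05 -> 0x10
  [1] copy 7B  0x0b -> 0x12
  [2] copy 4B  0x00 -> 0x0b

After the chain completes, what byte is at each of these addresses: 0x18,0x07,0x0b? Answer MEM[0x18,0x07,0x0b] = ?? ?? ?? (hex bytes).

#0 dst[0x10+2] := {0x10,0x51}
#1 dst[0x12+7] := {0x3e,0x15,0x67,0x37,0x05,0x10,0x51}
#2 dst[0x0b+4] := {0xdd,0x41,0xe8,0x06}
query mem[0x18]=0x51, mem[0x07]=0x8a, mem[0x0b]=0xdd

MEM[0x18,0x07,0x0b] = 51 8a dd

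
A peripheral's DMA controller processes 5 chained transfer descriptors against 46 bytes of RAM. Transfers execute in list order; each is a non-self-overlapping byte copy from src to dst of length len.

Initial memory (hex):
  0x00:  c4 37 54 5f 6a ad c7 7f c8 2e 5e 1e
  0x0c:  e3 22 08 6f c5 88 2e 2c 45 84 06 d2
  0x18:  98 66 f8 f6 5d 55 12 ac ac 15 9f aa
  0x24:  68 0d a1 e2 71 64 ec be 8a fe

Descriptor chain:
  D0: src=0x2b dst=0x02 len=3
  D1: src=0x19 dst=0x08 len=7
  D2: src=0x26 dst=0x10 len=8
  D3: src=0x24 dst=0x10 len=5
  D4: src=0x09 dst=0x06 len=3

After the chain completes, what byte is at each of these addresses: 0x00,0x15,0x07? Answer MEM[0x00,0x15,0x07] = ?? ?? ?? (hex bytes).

MEM[0x00,0x15,0x07] = c4 be f6

#0 dst[0x02+3] := {0xbe,0x8a,0xfe}
#1 dst[0x08+7] := {0x66,0xf8,0xf6,0x5d,0x55,0x12,0xac}
#2 dst[0x10+8] := {0xa1,0xe2,0x71,0x64,0xec,0xbe,0x8a,0xfe}
#3 dst[0x10+5] := {0x68,0x0d,0xa1,0xe2,0x71}
#4 dst[0x06+3] := {0xf8,0xf6,0x5d}
query mem[0x00]=0xc4, mem[0x15]=0xbe, mem[0x07]=0xf6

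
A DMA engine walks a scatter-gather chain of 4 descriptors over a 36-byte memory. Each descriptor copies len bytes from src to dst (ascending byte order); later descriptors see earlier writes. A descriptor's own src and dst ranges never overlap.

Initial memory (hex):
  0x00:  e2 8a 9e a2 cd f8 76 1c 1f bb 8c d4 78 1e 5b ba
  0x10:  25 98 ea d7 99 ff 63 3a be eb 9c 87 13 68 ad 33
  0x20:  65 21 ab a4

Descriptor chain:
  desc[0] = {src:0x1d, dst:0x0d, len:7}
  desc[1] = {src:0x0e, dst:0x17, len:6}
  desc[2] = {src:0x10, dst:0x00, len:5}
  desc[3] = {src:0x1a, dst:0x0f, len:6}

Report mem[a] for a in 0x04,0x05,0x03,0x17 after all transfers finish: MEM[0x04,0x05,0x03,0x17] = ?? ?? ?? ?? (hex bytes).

MEM[0x04,0x05,0x03,0x17] = 99 f8 a4 ad

#0 dst[0x0d+7] := {0x68,0xad,0x33,0x65,0x21,0xab,0xa4}
#1 dst[0x17+6] := {0xad,0x33,0x65,0x21,0xab,0xa4}
#2 dst[0x00+5] := {0x65,0x21,0xab,0xa4,0x99}
#3 dst[0x0f+6] := {0x21,0xab,0xa4,0x68,0xad,0x33}
query mem[0x04]=0x99, mem[0x05]=0xf8, mem[0x03]=0xa4, mem[0x17]=0xad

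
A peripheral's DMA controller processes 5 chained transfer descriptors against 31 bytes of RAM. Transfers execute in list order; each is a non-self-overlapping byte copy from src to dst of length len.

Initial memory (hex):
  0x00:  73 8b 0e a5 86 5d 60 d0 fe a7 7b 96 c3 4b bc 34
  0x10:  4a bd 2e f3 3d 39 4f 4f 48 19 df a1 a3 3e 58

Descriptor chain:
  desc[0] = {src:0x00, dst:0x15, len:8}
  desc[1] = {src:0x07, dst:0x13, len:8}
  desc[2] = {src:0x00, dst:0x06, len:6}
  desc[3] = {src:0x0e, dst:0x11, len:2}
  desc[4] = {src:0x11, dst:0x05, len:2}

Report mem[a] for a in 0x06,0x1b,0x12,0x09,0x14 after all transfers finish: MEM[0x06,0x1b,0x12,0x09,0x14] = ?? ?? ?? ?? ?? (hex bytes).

D0: mem[0x15..0x1c] <- [73 8b 0e a5 86 5d 60 d0]
D1: mem[0x13..0x1a] <- [d0 fe a7 7b 96 c3 4b bc]
D2: mem[0x06..0x0b] <- [73 8b 0e a5 86 5d]
D3: mem[0x11..0x12] <- [bc 34]
D4: mem[0x05..0x06] <- [bc 34]
query mem[0x06]=0x34, mem[0x1b]=0x60, mem[0x12]=0x34, mem[0x09]=0xa5, mem[0x14]=0xfe

MEM[0x06,0x1b,0x12,0x09,0x14] = 34 60 34 a5 fe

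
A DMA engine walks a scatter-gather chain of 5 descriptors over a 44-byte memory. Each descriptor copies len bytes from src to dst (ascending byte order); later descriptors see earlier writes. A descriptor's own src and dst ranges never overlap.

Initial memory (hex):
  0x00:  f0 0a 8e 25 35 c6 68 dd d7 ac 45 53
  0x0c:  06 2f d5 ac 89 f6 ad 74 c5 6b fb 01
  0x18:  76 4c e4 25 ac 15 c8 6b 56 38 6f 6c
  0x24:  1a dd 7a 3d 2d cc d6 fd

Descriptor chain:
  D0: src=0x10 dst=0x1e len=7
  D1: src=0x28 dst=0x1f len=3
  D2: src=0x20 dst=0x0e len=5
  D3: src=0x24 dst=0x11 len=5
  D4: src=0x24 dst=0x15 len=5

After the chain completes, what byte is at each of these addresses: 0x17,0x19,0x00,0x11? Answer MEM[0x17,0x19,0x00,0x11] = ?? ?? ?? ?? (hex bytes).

MEM[0x17,0x19,0x00,0x11] = 7a 2d f0 fb

D0: mem[0x1e..0x24] <- [89 f6 ad 74 c5 6b fb]
D1: mem[0x1f..0x21] <- [2d cc d6]
D2: mem[0x0e..0x12] <- [cc d6 c5 6b fb]
D3: mem[0x11..0x15] <- [fb dd 7a 3d 2d]
D4: mem[0x15..0x19] <- [fb dd 7a 3d 2d]
query mem[0x17]=0x7a, mem[0x19]=0x2d, mem[0x00]=0xf0, mem[0x11]=0xfb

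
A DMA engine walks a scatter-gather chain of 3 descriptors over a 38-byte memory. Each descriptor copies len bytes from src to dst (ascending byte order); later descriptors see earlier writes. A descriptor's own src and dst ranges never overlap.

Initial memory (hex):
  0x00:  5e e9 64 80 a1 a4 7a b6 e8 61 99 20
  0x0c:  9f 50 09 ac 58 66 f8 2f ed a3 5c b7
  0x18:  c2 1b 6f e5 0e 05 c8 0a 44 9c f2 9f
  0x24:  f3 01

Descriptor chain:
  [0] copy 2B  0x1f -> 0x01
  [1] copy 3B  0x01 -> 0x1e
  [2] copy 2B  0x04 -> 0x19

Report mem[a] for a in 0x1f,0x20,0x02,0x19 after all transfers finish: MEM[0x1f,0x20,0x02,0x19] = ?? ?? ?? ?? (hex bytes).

MEM[0x1f,0x20,0x02,0x19] = 44 80 44 a1

#0 dst[0x01+2] := {0x0a,0x44}
#1 dst[0x1e+3] := {0x0a,0x44,0x80}
#2 dst[0x19+2] := {0xa1,0xa4}
query mem[0x1f]=0x44, mem[0x20]=0x80, mem[0x02]=0x44, mem[0x19]=0xa1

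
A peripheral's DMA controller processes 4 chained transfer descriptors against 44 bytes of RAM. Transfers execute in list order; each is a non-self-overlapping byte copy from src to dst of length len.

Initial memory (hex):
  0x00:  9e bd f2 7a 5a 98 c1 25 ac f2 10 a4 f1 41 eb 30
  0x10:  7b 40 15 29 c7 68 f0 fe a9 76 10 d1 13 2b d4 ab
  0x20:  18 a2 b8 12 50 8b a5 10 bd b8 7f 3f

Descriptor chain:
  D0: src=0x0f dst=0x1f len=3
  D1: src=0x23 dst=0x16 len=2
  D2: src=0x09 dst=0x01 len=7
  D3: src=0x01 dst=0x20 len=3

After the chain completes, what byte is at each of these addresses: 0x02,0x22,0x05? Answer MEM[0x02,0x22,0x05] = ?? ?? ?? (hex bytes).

  after D0: wrote 3B at 0x1f = 307b40
  after D1: wrote 2B at 0x16 = 1250
  after D2: wrote 7B at 0x01 = f210a4f141eb30
  after D3: wrote 3B at 0x20 = f210a4
query mem[0x02]=0x10, mem[0x22]=0xa4, mem[0x05]=0x41

MEM[0x02,0x22,0x05] = 10 a4 41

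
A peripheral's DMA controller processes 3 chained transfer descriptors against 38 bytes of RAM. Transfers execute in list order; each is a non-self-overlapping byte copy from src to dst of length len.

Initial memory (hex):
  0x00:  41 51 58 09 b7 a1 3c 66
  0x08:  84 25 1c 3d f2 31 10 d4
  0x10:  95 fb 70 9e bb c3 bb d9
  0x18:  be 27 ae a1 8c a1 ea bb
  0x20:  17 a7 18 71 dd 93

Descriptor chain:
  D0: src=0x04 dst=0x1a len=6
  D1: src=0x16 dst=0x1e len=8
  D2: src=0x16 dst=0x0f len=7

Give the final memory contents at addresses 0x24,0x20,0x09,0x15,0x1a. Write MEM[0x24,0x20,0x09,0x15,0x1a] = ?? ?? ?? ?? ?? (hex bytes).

MEM[0x24,0x20,0x09,0x15,0x1a] = 3c be 25 3c b7

D0: mem[0x1a..0x1f] <- [b7 a1 3c 66 84 25]
D1: mem[0x1e..0x25] <- [bb d9 be 27 b7 a1 3c 66]
D2: mem[0x0f..0x15] <- [bb d9 be 27 b7 a1 3c]
query mem[0x24]=0x3c, mem[0x20]=0xbe, mem[0x09]=0x25, mem[0x15]=0x3c, mem[0x1a]=0xb7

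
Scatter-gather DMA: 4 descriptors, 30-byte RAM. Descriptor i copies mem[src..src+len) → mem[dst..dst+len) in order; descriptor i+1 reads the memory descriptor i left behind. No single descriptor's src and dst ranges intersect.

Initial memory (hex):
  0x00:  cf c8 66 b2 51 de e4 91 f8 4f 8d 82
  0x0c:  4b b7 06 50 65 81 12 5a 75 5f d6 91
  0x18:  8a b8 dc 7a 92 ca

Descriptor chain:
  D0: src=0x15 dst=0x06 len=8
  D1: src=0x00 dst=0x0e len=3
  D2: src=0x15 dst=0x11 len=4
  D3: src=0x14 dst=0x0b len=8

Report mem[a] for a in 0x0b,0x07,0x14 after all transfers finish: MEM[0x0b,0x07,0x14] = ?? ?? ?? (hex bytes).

D0: mem[0x06..0x0d] <- [5f d6 91 8a b8 dc 7a 92]
D1: mem[0x0e..0x10] <- [cf c8 66]
D2: mem[0x11..0x14] <- [5f d6 91 8a]
D3: mem[0x0b..0x12] <- [8a 5f d6 91 8a b8 dc 7a]
query mem[0x0b]=0x8a, mem[0x07]=0xd6, mem[0x14]=0x8a

MEM[0x0b,0x07,0x14] = 8a d6 8a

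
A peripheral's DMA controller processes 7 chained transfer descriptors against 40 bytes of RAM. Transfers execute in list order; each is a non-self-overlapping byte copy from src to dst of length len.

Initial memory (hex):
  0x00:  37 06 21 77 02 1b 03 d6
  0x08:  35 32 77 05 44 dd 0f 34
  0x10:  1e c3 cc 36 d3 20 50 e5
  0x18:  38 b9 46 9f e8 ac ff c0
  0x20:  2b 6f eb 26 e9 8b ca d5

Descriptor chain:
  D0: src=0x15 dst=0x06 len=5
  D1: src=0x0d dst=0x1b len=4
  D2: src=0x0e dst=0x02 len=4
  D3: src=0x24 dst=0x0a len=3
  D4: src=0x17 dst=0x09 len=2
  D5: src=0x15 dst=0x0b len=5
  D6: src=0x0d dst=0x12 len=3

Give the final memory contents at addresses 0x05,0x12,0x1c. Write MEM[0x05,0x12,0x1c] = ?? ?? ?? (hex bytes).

MEM[0x05,0x12,0x1c] = c3 e5 0f

D0: mem[0x06..0x0a] <- [20 50 e5 38 b9]
D1: mem[0x1b..0x1e] <- [dd 0f 34 1e]
D2: mem[0x02..0x05] <- [0f 34 1e c3]
D3: mem[0x0a..0x0c] <- [e9 8b ca]
D4: mem[0x09..0x0a] <- [e5 38]
D5: mem[0x0b..0x0f] <- [20 50 e5 38 b9]
D6: mem[0x12..0x14] <- [e5 38 b9]
query mem[0x05]=0xc3, mem[0x12]=0xe5, mem[0x1c]=0x0f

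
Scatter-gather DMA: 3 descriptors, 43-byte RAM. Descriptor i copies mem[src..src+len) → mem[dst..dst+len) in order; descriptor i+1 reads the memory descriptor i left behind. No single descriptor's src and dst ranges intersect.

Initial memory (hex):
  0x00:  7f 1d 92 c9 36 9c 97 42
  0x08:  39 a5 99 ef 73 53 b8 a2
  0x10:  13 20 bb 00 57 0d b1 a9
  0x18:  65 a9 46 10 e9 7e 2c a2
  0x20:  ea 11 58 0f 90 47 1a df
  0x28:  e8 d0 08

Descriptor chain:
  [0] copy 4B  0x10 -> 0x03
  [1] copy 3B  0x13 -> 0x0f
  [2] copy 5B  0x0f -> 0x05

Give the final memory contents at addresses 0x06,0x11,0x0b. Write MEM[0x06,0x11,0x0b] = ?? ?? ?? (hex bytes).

MEM[0x06,0x11,0x0b] = 57 0d ef

  after D0: wrote 4B at 0x03 = 1320bb00
  after D1: wrote 3B at 0x0f = 00570d
  after D2: wrote 5B at 0x05 = 00570dbb00
query mem[0x06]=0x57, mem[0x11]=0x0d, mem[0x0b]=0xef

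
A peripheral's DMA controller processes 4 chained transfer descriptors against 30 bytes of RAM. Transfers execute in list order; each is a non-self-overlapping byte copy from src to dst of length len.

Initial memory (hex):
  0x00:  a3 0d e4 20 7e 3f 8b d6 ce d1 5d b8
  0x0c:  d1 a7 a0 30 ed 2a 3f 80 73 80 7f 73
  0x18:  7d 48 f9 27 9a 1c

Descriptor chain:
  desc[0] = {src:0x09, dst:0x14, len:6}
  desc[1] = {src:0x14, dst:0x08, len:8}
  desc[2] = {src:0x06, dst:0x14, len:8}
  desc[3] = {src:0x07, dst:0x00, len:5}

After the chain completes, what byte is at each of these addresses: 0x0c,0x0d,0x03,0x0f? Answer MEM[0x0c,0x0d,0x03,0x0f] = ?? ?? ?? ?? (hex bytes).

D0: mem[0x14..0x19] <- [d1 5d b8 d1 a7 a0]
D1: mem[0x08..0x0f] <- [d1 5d b8 d1 a7 a0 f9 27]
D2: mem[0x14..0x1b] <- [8b d6 d1 5d b8 d1 a7 a0]
D3: mem[0x00..0x04] <- [d6 d1 5d b8 d1]
query mem[0x0c]=0xa7, mem[0x0d]=0xa0, mem[0x03]=0xb8, mem[0x0f]=0x27

MEM[0x0c,0x0d,0x03,0x0f] = a7 a0 b8 27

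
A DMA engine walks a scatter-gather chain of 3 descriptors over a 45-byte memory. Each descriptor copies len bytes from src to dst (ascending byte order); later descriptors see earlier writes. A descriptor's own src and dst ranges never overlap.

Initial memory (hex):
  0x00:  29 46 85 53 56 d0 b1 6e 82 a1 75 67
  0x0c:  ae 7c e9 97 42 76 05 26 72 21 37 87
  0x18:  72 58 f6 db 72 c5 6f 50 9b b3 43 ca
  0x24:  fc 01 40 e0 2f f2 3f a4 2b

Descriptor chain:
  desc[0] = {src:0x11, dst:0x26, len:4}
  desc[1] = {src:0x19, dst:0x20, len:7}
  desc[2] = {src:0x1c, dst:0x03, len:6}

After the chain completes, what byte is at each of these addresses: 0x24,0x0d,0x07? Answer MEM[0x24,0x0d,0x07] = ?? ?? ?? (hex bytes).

MEM[0x24,0x0d,0x07] = c5 7c 58

  after D0: wrote 4B at 0x26 = 76052672
  after D1: wrote 7B at 0x20 = 58f6db72c56f50
  after D2: wrote 6B at 0x03 = 72c56f5058f6
query mem[0x24]=0xc5, mem[0x0d]=0x7c, mem[0x07]=0x58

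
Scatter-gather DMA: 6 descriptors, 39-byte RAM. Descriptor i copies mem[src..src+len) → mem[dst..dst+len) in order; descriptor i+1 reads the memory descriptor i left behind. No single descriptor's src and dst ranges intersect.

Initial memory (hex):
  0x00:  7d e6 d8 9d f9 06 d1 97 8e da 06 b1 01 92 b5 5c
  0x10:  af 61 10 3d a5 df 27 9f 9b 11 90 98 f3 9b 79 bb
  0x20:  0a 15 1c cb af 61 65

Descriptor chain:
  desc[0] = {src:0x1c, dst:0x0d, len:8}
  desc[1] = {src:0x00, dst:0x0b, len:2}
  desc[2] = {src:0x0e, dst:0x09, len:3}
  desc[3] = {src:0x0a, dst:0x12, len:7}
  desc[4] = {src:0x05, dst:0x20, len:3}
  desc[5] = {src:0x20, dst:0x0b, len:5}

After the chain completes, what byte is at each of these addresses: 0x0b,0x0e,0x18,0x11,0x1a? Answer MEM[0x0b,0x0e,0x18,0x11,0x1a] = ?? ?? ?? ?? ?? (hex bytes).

MEM[0x0b,0x0e,0x18,0x11,0x1a] = 06 cb bb 0a 90

#0 dst[0x0d+8] := {0xf3,0x9b,0x79,0xbb,0x0a,0x15,0x1c,0xcb}
#1 dst[0x0b+2] := {0x7d,0xe6}
#2 dst[0x09+3] := {0x9b,0x79,0xbb}
#3 dst[0x12+7] := {0x79,0xbb,0xe6,0xf3,0x9b,0x79,0xbb}
#4 dst[0x20+3] := {0x06,0xd1,0x97}
#5 dst[0x0b+5] := {0x06,0xd1,0x97,0xcb,0xaf}
query mem[0x0b]=0x06, mem[0x0e]=0xcb, mem[0x18]=0xbb, mem[0x11]=0x0a, mem[0x1a]=0x90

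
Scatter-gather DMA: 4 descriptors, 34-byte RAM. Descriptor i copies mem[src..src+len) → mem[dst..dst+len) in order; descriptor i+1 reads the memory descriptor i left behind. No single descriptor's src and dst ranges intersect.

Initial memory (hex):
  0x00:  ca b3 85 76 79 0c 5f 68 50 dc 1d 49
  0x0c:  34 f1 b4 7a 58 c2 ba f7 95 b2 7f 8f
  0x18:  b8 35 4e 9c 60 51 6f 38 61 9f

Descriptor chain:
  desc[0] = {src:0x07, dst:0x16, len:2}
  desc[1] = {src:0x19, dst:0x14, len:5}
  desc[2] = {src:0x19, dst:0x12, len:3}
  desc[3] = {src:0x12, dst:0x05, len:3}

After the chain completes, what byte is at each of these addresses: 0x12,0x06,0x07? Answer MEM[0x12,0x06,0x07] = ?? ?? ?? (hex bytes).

[0] 0x07->0x16 len=2 : 68 50
[1] 0x19->0x14 len=5 : 35 4e 9c 60 51
[2] 0x19->0x12 len=3 : 35 4e 9c
[3] 0x12->0x05 len=3 : 35 4e 9c
query mem[0x12]=0x35, mem[0x06]=0x4e, mem[0x07]=0x9c

MEM[0x12,0x06,0x07] = 35 4e 9c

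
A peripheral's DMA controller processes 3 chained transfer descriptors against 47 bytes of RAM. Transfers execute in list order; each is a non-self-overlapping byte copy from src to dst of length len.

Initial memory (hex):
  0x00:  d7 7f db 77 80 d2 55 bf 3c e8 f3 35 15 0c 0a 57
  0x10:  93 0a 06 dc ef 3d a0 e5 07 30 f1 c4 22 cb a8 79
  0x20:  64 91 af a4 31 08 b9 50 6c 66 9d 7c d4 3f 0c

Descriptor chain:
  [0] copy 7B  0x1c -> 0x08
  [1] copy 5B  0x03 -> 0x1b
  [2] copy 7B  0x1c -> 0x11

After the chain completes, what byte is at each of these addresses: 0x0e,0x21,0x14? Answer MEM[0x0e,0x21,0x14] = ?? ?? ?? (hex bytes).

MEM[0x0e,0x21,0x14] = af 91 bf

  after D0: wrote 7B at 0x08 = 22cba8796491af
  after D1: wrote 5B at 0x1b = 7780d255bf
  after D2: wrote 7B at 0x11 = 80d255bf6491af
query mem[0x0e]=0xaf, mem[0x21]=0x91, mem[0x14]=0xbf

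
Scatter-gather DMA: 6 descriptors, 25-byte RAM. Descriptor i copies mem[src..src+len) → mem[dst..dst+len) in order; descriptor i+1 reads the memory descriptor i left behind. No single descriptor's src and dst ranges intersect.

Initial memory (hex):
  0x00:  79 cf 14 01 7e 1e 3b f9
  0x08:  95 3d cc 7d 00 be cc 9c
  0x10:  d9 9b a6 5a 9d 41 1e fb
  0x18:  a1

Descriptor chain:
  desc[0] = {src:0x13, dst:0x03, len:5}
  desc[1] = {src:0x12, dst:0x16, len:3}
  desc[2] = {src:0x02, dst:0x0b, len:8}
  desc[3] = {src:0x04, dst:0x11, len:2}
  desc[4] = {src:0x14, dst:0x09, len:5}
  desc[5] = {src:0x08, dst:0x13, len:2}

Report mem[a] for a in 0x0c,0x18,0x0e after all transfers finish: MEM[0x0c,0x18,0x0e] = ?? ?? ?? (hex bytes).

MEM[0x0c,0x18,0x0e] = 5a 9d 41

[0] 0x13->0x03 len=5 : 5a 9d 41 1e fb
[1] 0x12->0x16 len=3 : a6 5a 9d
[2] 0x02->0x0b len=8 : 14 5a 9d 41 1e fb 95 3d
[3] 0x04->0x11 len=2 : 9d 41
[4] 0x14->0x09 len=5 : 9d 41 a6 5a 9d
[5] 0x08->0x13 len=2 : 95 9d
query mem[0x0c]=0x5a, mem[0x18]=0x9d, mem[0x0e]=0x41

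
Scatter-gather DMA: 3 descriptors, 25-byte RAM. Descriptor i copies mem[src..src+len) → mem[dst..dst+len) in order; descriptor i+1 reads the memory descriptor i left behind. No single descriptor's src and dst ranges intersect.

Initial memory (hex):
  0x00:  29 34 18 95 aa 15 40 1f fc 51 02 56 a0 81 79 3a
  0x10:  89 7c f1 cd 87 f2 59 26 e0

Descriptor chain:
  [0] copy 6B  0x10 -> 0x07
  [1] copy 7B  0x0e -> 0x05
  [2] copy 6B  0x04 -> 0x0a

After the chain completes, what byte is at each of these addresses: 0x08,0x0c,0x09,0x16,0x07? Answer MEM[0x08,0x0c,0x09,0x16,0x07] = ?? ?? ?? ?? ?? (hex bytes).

MEM[0x08,0x0c,0x09,0x16,0x07] = 7c 3a f1 59 89

  after D0: wrote 6B at 0x07 = 897cf1cd87f2
  after D1: wrote 7B at 0x05 = 793a897cf1cd87
  after D2: wrote 6B at 0x0a = aa793a897cf1
query mem[0x08]=0x7c, mem[0x0c]=0x3a, mem[0x09]=0xf1, mem[0x16]=0x59, mem[0x07]=0x89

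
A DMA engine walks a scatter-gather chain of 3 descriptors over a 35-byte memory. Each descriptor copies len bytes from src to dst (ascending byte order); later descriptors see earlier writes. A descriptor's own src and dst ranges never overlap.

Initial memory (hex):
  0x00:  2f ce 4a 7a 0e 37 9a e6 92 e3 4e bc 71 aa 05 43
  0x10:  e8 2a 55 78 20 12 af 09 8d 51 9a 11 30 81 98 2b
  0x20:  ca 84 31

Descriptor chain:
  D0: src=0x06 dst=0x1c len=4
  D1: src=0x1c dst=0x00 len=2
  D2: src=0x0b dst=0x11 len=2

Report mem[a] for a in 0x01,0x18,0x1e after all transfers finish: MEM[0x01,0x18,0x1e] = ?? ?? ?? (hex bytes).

  after D0: wrote 4B at 0x1c = 9ae692e3
  after D1: wrote 2B at 0x00 = 9ae6
  after D2: wrote 2B at 0x11 = bc71
query mem[0x01]=0xe6, mem[0x18]=0x8d, mem[0x1e]=0x92

MEM[0x01,0x18,0x1e] = e6 8d 92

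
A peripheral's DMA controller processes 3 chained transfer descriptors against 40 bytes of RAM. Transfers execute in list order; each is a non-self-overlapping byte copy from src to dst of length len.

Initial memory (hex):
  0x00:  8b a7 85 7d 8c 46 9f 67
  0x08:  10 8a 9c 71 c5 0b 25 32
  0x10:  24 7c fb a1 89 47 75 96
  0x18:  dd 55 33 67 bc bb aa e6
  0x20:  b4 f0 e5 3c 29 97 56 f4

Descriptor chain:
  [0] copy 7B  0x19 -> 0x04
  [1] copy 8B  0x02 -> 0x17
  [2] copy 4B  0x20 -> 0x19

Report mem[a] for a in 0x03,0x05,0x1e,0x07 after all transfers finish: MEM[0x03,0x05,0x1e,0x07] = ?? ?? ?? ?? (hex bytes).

#0 dst[0x04+7] := {0x55,0x33,0x67,0xbc,0xbb,0xaa,0xe6}
#1 dst[0x17+8] := {0x85,0x7d,0x55,0x33,0x67,0xbc,0xbb,0xaa}
#2 dst[0x19+4] := {0xb4,0xf0,0xe5,0x3c}
query mem[0x03]=0x7d, mem[0x05]=0x33, mem[0x1e]=0xaa, mem[0x07]=0xbc

MEM[0x03,0x05,0x1e,0x07] = 7d 33 aa bc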